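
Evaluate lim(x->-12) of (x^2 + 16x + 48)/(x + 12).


Direct substitution gives 0/0, so we factor the numerator.
Factor: (x^2 + 16x + 48) = (x + 12)(x + 4)
Cancel the common factor (x + 12):
(x^2 + 16x + 48)/(x + 12) = (x + 4)
Now substitute x = -12:
= (-12) - (-4) = -8

-8


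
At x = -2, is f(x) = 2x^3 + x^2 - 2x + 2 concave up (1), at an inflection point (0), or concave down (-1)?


Concavity is determined by the sign of f''(x).
f(x) = 2x^3 + x^2 - 2x + 2
f'(x) = 6x^2 + 2x - 2
f''(x) = 12x + 2
f''(-2) = 12 * (-2) + 2
= -24 + 2
= -22
Since f''(-2) < 0, the function is concave down (-1)

-1


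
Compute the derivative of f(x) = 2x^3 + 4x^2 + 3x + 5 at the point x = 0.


Differentiate f(x) = 2x^3 + 4x^2 + 3x + 5 term by term:
f'(x) = 6x^2 + 8x + 3
Substitute x = 0:
f'(0) = 6 * 0^2 + 8 * 0 + 3
= 0 + 0 + 3
= 3

3


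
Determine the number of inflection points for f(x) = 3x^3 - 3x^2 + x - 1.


Inflection points occur where f''(x) = 0 and concavity changes.
f(x) = 3x^3 - 3x^2 + x - 1
f'(x) = 9x^2 - 6x + 1
f''(x) = 18x - 6
Set f''(x) = 0:
18x - 6 = 0
x = 6 / 18 = 1/3
Since f''(x) is linear (degree 1), it changes sign at this point.
Therefore there is exactly 1 inflection point.

1


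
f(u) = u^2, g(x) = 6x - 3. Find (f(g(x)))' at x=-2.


Using the chain rule: (f(g(x)))' = f'(g(x)) * g'(x)
First, find g(-2):
g(-2) = 6 * (-2) - 3 = -15
Next, f'(u) = 2u
And g'(x) = 6
So f'(g(-2)) * g'(-2)
= 2 * (-15) * 6
= -180

-180


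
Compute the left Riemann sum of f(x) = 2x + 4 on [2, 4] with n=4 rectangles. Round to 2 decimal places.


Left Riemann sum uses left endpoints of each subinterval.
Interval: [2, 4], n = 4
dx = (4 - 2) / 4 = 1/2
Left endpoints: [2, 5/2, 3, 7/2]
f values: [8, 9, 10, 11]
Sum = dx * (sum of f values)
= 1/2 * 38
= 19 = 19.00

19.00


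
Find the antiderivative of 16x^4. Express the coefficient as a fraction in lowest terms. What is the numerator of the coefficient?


Apply the power rule for integration:
integral of ax^n dx = a/(n+1) * x^(n+1) + C
integral of 16x^4 dx
= 16/5 * x^5 + C
The coefficient in lowest terms is 16/5, and its numerator is 16

16


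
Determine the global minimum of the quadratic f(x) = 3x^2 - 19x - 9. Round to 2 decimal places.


For a quadratic f(x) = ax^2 + bx + c with a > 0, the minimum is at the vertex.
Vertex x-coordinate: x = -b/(2a)
x = -(-19) / (2 * 3)
x = 19/6
Substitute back to find the minimum value:
f(19/6) = 3 * (19/6)^2 - 19 * (19/6) - 9
= 361/12 - 361/6 - 9
= -469/12 ≈ -39.08

-39.08


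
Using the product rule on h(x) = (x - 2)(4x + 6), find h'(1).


Let u(x) = x - 2 and v(x) = 4x + 6
u'(x) = 1
v'(x) = 4
Product rule: h'(x) = u'(x)*v(x) + u(x)*v'(x)
= 1 * (4x + 6) + (x - 2) * 4
At x = 1:
u(1) = 1 * 1 - 2 = -1
v(1) = 4 * 1 + 6 = 10
h'(1) = 1 * 10 + (-1) * 4
= 10 - 4
= 6

6


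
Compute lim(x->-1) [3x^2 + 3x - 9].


Since polynomials are continuous, we use direct substitution.
lim(x->-1) of 3x^2 + 3x - 9
= 3 * (-1)^2 + 3 * (-1) - 9
= 3 - 3 - 9
= -9

-9


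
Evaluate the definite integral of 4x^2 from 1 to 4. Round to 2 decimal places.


Find the antiderivative of 4x^2:
F(x) = 4/3 * x^3
Apply the Fundamental Theorem of Calculus:
F(4) - F(1)
= 4/3 * 4^3 - 4/3 * 1^3
= 4/3 * (64 - 1)
= 4/3 * 63
= 84 = 84.00

84.00


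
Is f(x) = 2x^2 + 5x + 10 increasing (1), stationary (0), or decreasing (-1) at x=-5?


Compute f'(x) to determine behavior:
f'(x) = 4x + 5
f'(-5) = 4 * (-5) + 5
= -20 + 5
= -15
Since f'(-5) < 0, the function is decreasing (-1)

-1


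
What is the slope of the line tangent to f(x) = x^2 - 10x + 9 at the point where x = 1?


The slope of the tangent line equals f'(x) at the point.
f(x) = x^2 - 10x + 9
f'(x) = 2x - 10
At x = 1:
f'(1) = 2 * 1 - 10
= 2 - 10
= -8

-8


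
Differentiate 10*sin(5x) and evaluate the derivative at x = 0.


Apply the chain rule to differentiate 10*sin(5x):
d/dx [10*sin(5x)]
= 10 * cos(5x) * d/dx(5x)
= 10 * 5 * cos(5x)
= 50 * cos(5x)
Evaluate at x = 0:
= 50 * cos(0)
= 50 * 1
= 50

50


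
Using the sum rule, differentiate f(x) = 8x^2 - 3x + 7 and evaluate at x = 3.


Differentiate term by term using power and sum rules:
f(x) = 8x^2 - 3x + 7
f'(x) = 16x - 3
Substitute x = 3:
f'(3) = 16 * 3 - 3
= 48 - 3
= 45

45


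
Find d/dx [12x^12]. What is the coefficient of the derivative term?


We apply the power rule: d/dx [ax^n] = a*n * x^(n-1)
d/dx [12x^12]
= 12 * 12 * x^(12-1)
= 144x^11
The coefficient is 144

144


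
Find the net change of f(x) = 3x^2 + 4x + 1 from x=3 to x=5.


Net change = f(b) - f(a)
f(x) = 3x^2 + 4x + 1
Compute f(5):
f(5) = 3 * 5^2 + 4 * 5 + 1
= 75 + 20 + 1
= 96
Compute f(3):
f(3) = 3 * 3^2 + 4 * 3 + 1
= 27 + 12 + 1
= 40
Net change = 96 - 40 = 56

56


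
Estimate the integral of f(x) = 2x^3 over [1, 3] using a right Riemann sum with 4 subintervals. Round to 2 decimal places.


Right Riemann sum uses right endpoints of each subinterval.
Interval: [1, 3], n = 4
dx = (3 - 1) / 4 = 1/2
Right endpoints: [3/2, 2, 5/2, 3]
f values: [27/4, 16, 125/4, 54]
Sum = dx * (sum of f values)
= 1/2 * 108
= 54 = 54.00

54.00


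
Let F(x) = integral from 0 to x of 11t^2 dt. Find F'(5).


By the Fundamental Theorem of Calculus (Part 1):
If F(x) = integral from 0 to x of f(t) dt, then F'(x) = f(x)
Here f(t) = 11t^2
So F'(x) = 11x^2
Evaluate at x = 5:
F'(5) = 11 * 5^2
= 11 * 25
= 275

275


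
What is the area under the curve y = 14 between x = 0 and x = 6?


The area under a constant function y = 14 is a rectangle.
Width = 6 - 0 = 6
Height = 14
Area = width * height
= 6 * 14
= 84

84


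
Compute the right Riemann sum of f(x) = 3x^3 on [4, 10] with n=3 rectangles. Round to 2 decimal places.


Right Riemann sum uses right endpoints of each subinterval.
Interval: [4, 10], n = 3
dx = (10 - 4) / 3 = 2
Right endpoints: [6, 8, 10]
f values: [648, 1536, 3000]
Sum = dx * (sum of f values)
= 2 * 5184
= 10368 = 10368.00

10368.00


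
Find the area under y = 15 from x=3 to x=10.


The area under a constant function y = 15 is a rectangle.
Width = 10 - 3 = 7
Height = 15
Area = width * height
= 7 * 15
= 105

105


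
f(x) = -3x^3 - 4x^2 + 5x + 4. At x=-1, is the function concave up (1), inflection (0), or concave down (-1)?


Concavity is determined by the sign of f''(x).
f(x) = -3x^3 - 4x^2 + 5x + 4
f'(x) = -9x^2 - 8x + 5
f''(x) = -18x - 8
f''(-1) = -18 * (-1) - 8
= 18 - 8
= 10
Since f''(-1) > 0, the function is concave up (1)

1


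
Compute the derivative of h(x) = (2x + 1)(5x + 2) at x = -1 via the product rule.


Let u(x) = 2x + 1 and v(x) = 5x + 2
u'(x) = 2
v'(x) = 5
Product rule: h'(x) = u'(x)*v(x) + u(x)*v'(x)
= 2 * (5x + 2) + (2x + 1) * 5
At x = -1:
u(-1) = 2 * (-1) + 1 = -1
v(-1) = 5 * (-1) + 2 = -3
h'(-1) = 2 * (-3) + (-1) * 5
= -6 - 5
= -11

-11


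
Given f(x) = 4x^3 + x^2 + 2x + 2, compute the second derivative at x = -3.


First derivative:
f'(x) = 12x^2 + 2x + 2
Second derivative:
f''(x) = 24x + 2
Substitute x = -3:
f''(-3) = 24 * (-3) + 2
= -72 + 2
= -70

-70


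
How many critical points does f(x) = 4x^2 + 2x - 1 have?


Find where f'(x) = 0:
f'(x) = 8x + 2
Set f'(x) = 0:
8x + 2 = 0
x = -2 / 8 = -1/4
This is a linear equation in x, so there is exactly one solution.
Number of critical points: 1

1


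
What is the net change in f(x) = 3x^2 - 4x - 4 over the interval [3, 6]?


Net change = f(b) - f(a)
f(x) = 3x^2 - 4x - 4
Compute f(6):
f(6) = 3 * 6^2 - 4 * 6 - 4
= 108 - 24 - 4
= 80
Compute f(3):
f(3) = 3 * 3^2 - 4 * 3 - 4
= 27 - 12 - 4
= 11
Net change = 80 - 11 = 69

69


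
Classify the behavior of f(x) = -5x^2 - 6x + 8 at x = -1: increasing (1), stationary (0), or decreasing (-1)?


Compute f'(x) to determine behavior:
f'(x) = -10x - 6
f'(-1) = -10 * (-1) - 6
= 10 - 6
= 4
Since f'(-1) > 0, the function is increasing (1)

1


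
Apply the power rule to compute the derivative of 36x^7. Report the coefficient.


We apply the power rule: d/dx [ax^n] = a*n * x^(n-1)
d/dx [36x^7]
= 36 * 7 * x^(7-1)
= 252x^6
The coefficient is 252

252


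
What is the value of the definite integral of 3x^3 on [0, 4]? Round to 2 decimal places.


Find the antiderivative of 3x^3:
F(x) = 3/4 * x^4
Apply the Fundamental Theorem of Calculus:
F(4) - F(0)
= 3/4 * 4^4 - 3/4 * 0^4
= 3/4 * (256 - 0)
= 3/4 * 256
= 192 = 192.00

192.00


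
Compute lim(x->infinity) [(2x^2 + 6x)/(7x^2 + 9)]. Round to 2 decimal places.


For limits at infinity with equal-degree polynomials,
we compare leading coefficients.
Numerator leading term: 2x^2
Denominator leading term: 7x^2
Divide both by x^2:
lim = (2 + 6/x) / (7 + 9/x^2)
As x -> infinity, the 1/x and 1/x^2 terms vanish:
= 2/7 ≈ 0.29

0.29


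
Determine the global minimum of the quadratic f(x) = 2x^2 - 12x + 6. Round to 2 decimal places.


For a quadratic f(x) = ax^2 + bx + c with a > 0, the minimum is at the vertex.
Vertex x-coordinate: x = -b/(2a)
x = -(-12) / (2 * 2)
x = 12/4 = 3
Substitute back to find the minimum value:
f(3) = 2 * 3^2 - 12 * 3 + 6
= 18 - 36 + 6
= -12 = -12.00

-12.00


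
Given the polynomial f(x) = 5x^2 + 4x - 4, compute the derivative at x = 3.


Differentiate term by term using power and sum rules:
f(x) = 5x^2 + 4x - 4
f'(x) = 10x + 4
Substitute x = 3:
f'(3) = 10 * 3 + 4
= 30 + 4
= 34

34


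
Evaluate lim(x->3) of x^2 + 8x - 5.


Since polynomials are continuous, we use direct substitution.
lim(x->3) of x^2 + 8x - 5
= 1 * 3^2 + 8 * 3 - 5
= 9 + 24 - 5
= 28

28


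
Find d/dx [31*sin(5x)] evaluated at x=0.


Apply the chain rule to differentiate 31*sin(5x):
d/dx [31*sin(5x)]
= 31 * cos(5x) * d/dx(5x)
= 31 * 5 * cos(5x)
= 155 * cos(5x)
Evaluate at x = 0:
= 155 * cos(0)
= 155 * 1
= 155

155


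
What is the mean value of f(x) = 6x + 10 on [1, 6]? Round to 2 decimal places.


Average value = 1/(b-a) * integral from a to b of f(x) dx
First compute the integral of 6x + 10:
F(x) = 3x^2 + 10x
F(6) = 3 * 36 + 10 * 6 = 168
F(1) = 3 * 1 + 10 * 1 = 13
Integral = 168 - 13 = 155
Average = 155 / (6 - 1) = 155 / 5
= 31 = 31.00

31.00


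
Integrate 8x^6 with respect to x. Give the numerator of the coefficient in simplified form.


Apply the power rule for integration:
integral of ax^n dx = a/(n+1) * x^(n+1) + C
integral of 8x^6 dx
= 8/7 * x^7 + C
The coefficient in lowest terms is 8/7, and its numerator is 8

8


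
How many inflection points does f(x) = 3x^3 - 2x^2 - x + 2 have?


Inflection points occur where f''(x) = 0 and concavity changes.
f(x) = 3x^3 - 2x^2 - x + 2
f'(x) = 9x^2 - 4x - 1
f''(x) = 18x - 4
Set f''(x) = 0:
18x - 4 = 0
x = 4 / 18 = 2/9
Since f''(x) is linear (degree 1), it changes sign at this point.
Therefore there is exactly 1 inflection point.

1


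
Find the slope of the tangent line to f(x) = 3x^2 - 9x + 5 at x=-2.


The slope of the tangent line equals f'(x) at the point.
f(x) = 3x^2 - 9x + 5
f'(x) = 6x - 9
At x = -2:
f'(-2) = 6 * (-2) - 9
= -12 - 9
= -21

-21


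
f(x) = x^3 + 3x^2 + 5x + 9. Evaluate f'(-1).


Differentiate f(x) = x^3 + 3x^2 + 5x + 9 term by term:
f'(x) = 3x^2 + 6x + 5
Substitute x = -1:
f'(-1) = 3 * (-1)^2 + 6 * (-1) + 5
= 3 - 6 + 5
= 2

2


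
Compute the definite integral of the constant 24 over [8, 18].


The integral of a constant k over [a, b] equals k * (b - a).
integral from 8 to 18 of 24 dx
= 24 * (18 - 8)
= 24 * 10
= 240

240


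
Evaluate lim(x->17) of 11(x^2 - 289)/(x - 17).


Direct substitution gives 0/0, so we factor the numerator.
Factor: 11(x^2 - 289) = 11 * (x - 17)(x + 17)
Cancel the common factor (x - 17):
11(x^2 - 289)/(x - 17) = 11 * (x + 17)
Now substitute x = 17:
= 11 * (17 + 17) = 374

374


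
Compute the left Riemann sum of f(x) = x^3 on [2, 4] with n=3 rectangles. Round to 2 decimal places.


Left Riemann sum uses left endpoints of each subinterval.
Interval: [2, 4], n = 3
dx = (4 - 2) / 3 = 2/3
Left endpoints: [2, 8/3, 10/3]
f values: [8, 512/27, 1000/27]
Sum = dx * (sum of f values)
= 2/3 * 64
= 128/3 ≈ 42.67

42.67


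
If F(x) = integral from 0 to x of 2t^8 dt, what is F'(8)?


By the Fundamental Theorem of Calculus (Part 1):
If F(x) = integral from 0 to x of f(t) dt, then F'(x) = f(x)
Here f(t) = 2t^8
So F'(x) = 2x^8
Evaluate at x = 8:
F'(8) = 2 * 8^8
= 2 * 16777216
= 33554432

33554432


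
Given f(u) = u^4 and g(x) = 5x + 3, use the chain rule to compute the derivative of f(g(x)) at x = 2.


Using the chain rule: (f(g(x)))' = f'(g(x)) * g'(x)
First, find g(2):
g(2) = 5 * 2 + 3 = 13
Next, f'(u) = 4u^3
And g'(x) = 5
So f'(g(2)) * g'(2)
= 4 * 13^3 * 5
= 4 * 2197 * 5
= 43940

43940


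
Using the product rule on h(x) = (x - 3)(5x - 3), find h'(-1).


Let u(x) = x - 3 and v(x) = 5x - 3
u'(x) = 1
v'(x) = 5
Product rule: h'(x) = u'(x)*v(x) + u(x)*v'(x)
= 1 * (5x - 3) + (x - 3) * 5
At x = -1:
u(-1) = 1 * (-1) - 3 = -4
v(-1) = 5 * (-1) - 3 = -8
h'(-1) = 1 * (-8) + (-4) * 5
= -8 - 20
= -28

-28


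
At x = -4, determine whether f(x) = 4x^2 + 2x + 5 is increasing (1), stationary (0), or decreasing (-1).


Compute f'(x) to determine behavior:
f'(x) = 8x + 2
f'(-4) = 8 * (-4) + 2
= -32 + 2
= -30
Since f'(-4) < 0, the function is decreasing (-1)

-1


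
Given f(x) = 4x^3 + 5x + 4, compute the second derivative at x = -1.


First derivative:
f'(x) = 12x^2 + 5
Second derivative:
f''(x) = 24x
Substitute x = -1:
f''(-1) = 24 * (-1) + 0
= -24 + 0
= -24

-24


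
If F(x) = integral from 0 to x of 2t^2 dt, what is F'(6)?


By the Fundamental Theorem of Calculus (Part 1):
If F(x) = integral from 0 to x of f(t) dt, then F'(x) = f(x)
Here f(t) = 2t^2
So F'(x) = 2x^2
Evaluate at x = 6:
F'(6) = 2 * 6^2
= 2 * 36
= 72

72


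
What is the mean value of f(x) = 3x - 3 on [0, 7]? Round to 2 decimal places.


Average value = 1/(b-a) * integral from a to b of f(x) dx
First compute the integral of 3x - 3:
F(x) = (3/2)x^2 - 3x
F(7) = 3/2 * 49 - 3 * 7 = 105/2
F(0) = 3/2 * 0 - 3 * 0 = 0
Integral = 105/2 - 0 = 105/2
Average = (105/2) / (7 - 0) = (105/2) / 7
= 15/2 = 7.50

7.50


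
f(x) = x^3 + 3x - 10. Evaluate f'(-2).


Differentiate f(x) = x^3 + 3x - 10 term by term:
f'(x) = 3x^2 + 3
Substitute x = -2:
f'(-2) = 3 * (-2)^2 + 0 * (-2) + 3
= 12 + 0 + 3
= 15

15


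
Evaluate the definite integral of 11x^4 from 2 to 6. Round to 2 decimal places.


Find the antiderivative of 11x^4:
F(x) = 11/5 * x^5
Apply the Fundamental Theorem of Calculus:
F(6) - F(2)
= 11/5 * 6^5 - 11/5 * 2^5
= 11/5 * (7776 - 32)
= 11/5 * 7744
= 85184/5 = 17036.80

17036.80


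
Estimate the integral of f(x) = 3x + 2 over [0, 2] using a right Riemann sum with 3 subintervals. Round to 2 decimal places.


Right Riemann sum uses right endpoints of each subinterval.
Interval: [0, 2], n = 3
dx = (2 - 0) / 3 = 2/3
Right endpoints: [2/3, 4/3, 2]
f values: [4, 6, 8]
Sum = dx * (sum of f values)
= 2/3 * 18
= 12 = 12.00

12.00


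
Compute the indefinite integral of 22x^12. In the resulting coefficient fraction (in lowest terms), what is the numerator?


Apply the power rule for integration:
integral of ax^n dx = a/(n+1) * x^(n+1) + C
integral of 22x^12 dx
= 22/13 * x^13 + C
The coefficient in lowest terms is 22/13, and its numerator is 22

22


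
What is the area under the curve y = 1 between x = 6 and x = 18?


The area under a constant function y = 1 is a rectangle.
Width = 18 - 6 = 12
Height = 1
Area = width * height
= 12 * 1
= 12

12


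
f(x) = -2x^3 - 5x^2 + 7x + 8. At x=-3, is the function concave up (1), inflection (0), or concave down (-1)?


Concavity is determined by the sign of f''(x).
f(x) = -2x^3 - 5x^2 + 7x + 8
f'(x) = -6x^2 - 10x + 7
f''(x) = -12x - 10
f''(-3) = -12 * (-3) - 10
= 36 - 10
= 26
Since f''(-3) > 0, the function is concave up (1)

1


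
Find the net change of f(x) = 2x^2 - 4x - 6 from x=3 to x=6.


Net change = f(b) - f(a)
f(x) = 2x^2 - 4x - 6
Compute f(6):
f(6) = 2 * 6^2 - 4 * 6 - 6
= 72 - 24 - 6
= 42
Compute f(3):
f(3) = 2 * 3^2 - 4 * 3 - 6
= 18 - 12 - 6
= 0
Net change = 42 - 0 = 42

42


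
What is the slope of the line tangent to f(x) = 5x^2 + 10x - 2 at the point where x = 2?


The slope of the tangent line equals f'(x) at the point.
f(x) = 5x^2 + 10x - 2
f'(x) = 10x + 10
At x = 2:
f'(2) = 10 * 2 + 10
= 20 + 10
= 30

30


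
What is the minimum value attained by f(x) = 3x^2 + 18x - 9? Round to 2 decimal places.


For a quadratic f(x) = ax^2 + bx + c with a > 0, the minimum is at the vertex.
Vertex x-coordinate: x = -b/(2a)
x = -(18) / (2 * 3)
x = -18/6 = -3
Substitute back to find the minimum value:
f(-3) = 3 * (-3)^2 + 18 * (-3) - 9
= 27 - 54 - 9
= -36 = -36.00

-36.00


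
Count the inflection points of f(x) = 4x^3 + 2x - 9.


Inflection points occur where f''(x) = 0 and concavity changes.
f(x) = 4x^3 + 2x - 9
f'(x) = 12x^2 + 2
f''(x) = 24x
Set f''(x) = 0:
24x = 0
x = 0 / 24 = 0
Since f''(x) is linear (degree 1), it changes sign at this point.
Therefore there is exactly 1 inflection point.

1


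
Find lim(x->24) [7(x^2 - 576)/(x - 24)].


Direct substitution gives 0/0, so we factor the numerator.
Factor: 7(x^2 - 576) = 7 * (x - 24)(x + 24)
Cancel the common factor (x - 24):
7(x^2 - 576)/(x - 24) = 7 * (x + 24)
Now substitute x = 24:
= 7 * (24 + 24) = 336

336


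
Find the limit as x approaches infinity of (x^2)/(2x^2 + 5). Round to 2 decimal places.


For limits at infinity with equal-degree polynomials,
we compare leading coefficients.
Numerator leading term: x^2
Denominator leading term: 2x^2
Divide both by x^2:
lim = (1) / (2 + 5/x^2)
As x -> infinity, the 1/x and 1/x^2 terms vanish:
= 1/2 = 0.50

0.50


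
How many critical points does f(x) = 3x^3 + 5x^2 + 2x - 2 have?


Find where f'(x) = 0:
f(x) = 3x^3 + 5x^2 + 2x - 2
f'(x) = 9x^2 + 10x + 2
This is a quadratic in x. Use the discriminant to count real roots.
Discriminant = (10)^2 - 4 * 9 * 2
= 100 - 72
= 28
Since discriminant > 0, f'(x) = 0 has 2 real solutions.
Number of critical points: 2

2


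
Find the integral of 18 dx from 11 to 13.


The integral of a constant k over [a, b] equals k * (b - a).
integral from 11 to 13 of 18 dx
= 18 * (13 - 11)
= 18 * 2
= 36

36


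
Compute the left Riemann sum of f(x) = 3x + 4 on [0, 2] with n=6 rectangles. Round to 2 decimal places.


Left Riemann sum uses left endpoints of each subinterval.
Interval: [0, 2], n = 6
dx = (2 - 0) / 6 = 1/3
Left endpoints: [0, 1/3, 2/3, 1, 4/3, 5/3]
f values: [4, 5, 6, 7, 8, 9]
Sum = dx * (sum of f values)
= 1/3 * 39
= 13 = 13.00

13.00


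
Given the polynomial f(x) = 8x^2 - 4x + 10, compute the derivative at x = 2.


Differentiate term by term using power and sum rules:
f(x) = 8x^2 - 4x + 10
f'(x) = 16x - 4
Substitute x = 2:
f'(2) = 16 * 2 - 4
= 32 - 4
= 28

28


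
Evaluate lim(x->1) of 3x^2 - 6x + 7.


Since polynomials are continuous, we use direct substitution.
lim(x->1) of 3x^2 - 6x + 7
= 3 * 1^2 - 6 * 1 + 7
= 3 - 6 + 7
= 4

4


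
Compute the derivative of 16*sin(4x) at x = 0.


Apply the chain rule to differentiate 16*sin(4x):
d/dx [16*sin(4x)]
= 16 * cos(4x) * d/dx(4x)
= 16 * 4 * cos(4x)
= 64 * cos(4x)
Evaluate at x = 0:
= 64 * cos(0)
= 64 * 1
= 64

64


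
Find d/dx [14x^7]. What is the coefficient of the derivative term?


We apply the power rule: d/dx [ax^n] = a*n * x^(n-1)
d/dx [14x^7]
= 14 * 7 * x^(7-1)
= 98x^6
The coefficient is 98

98


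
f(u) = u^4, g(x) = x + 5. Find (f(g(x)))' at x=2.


Using the chain rule: (f(g(x)))' = f'(g(x)) * g'(x)
First, find g(2):
g(2) = 1 * 2 + 5 = 7
Next, f'(u) = 4u^3
And g'(x) = 1
So f'(g(2)) * g'(2)
= 4 * 7^3 * 1
= 4 * 343 * 1
= 1372

1372


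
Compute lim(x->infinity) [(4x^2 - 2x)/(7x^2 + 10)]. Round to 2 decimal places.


For limits at infinity with equal-degree polynomials,
we compare leading coefficients.
Numerator leading term: 4x^2
Denominator leading term: 7x^2
Divide both by x^2:
lim = (4 - 2/x) / (7 + 10/x^2)
As x -> infinity, the 1/x and 1/x^2 terms vanish:
= 4/7 ≈ 0.57

0.57


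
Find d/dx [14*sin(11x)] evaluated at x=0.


Apply the chain rule to differentiate 14*sin(11x):
d/dx [14*sin(11x)]
= 14 * cos(11x) * d/dx(11x)
= 14 * 11 * cos(11x)
= 154 * cos(11x)
Evaluate at x = 0:
= 154 * cos(0)
= 154 * 1
= 154

154


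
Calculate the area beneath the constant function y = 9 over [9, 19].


The area under a constant function y = 9 is a rectangle.
Width = 19 - 9 = 10
Height = 9
Area = width * height
= 10 * 9
= 90

90


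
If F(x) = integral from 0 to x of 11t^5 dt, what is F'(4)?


By the Fundamental Theorem of Calculus (Part 1):
If F(x) = integral from 0 to x of f(t) dt, then F'(x) = f(x)
Here f(t) = 11t^5
So F'(x) = 11x^5
Evaluate at x = 4:
F'(4) = 11 * 4^5
= 11 * 1024
= 11264

11264


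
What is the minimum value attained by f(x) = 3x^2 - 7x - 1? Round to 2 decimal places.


For a quadratic f(x) = ax^2 + bx + c with a > 0, the minimum is at the vertex.
Vertex x-coordinate: x = -b/(2a)
x = -(-7) / (2 * 3)
x = 7/6
Substitute back to find the minimum value:
f(7/6) = 3 * (7/6)^2 - 7 * (7/6) - 1
= 49/12 - 49/6 - 1
= -61/12 ≈ -5.08

-5.08


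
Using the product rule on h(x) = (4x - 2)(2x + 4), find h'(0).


Let u(x) = 4x - 2 and v(x) = 2x + 4
u'(x) = 4
v'(x) = 2
Product rule: h'(x) = u'(x)*v(x) + u(x)*v'(x)
= 4 * (2x + 4) + (4x - 2) * 2
At x = 0:
u(0) = 4 * 0 - 2 = -2
v(0) = 2 * 0 + 4 = 4
h'(0) = 4 * 4 + (-2) * 2
= 16 - 4
= 12

12


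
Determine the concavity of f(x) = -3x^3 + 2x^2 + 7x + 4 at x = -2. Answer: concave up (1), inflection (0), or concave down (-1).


Concavity is determined by the sign of f''(x).
f(x) = -3x^3 + 2x^2 + 7x + 4
f'(x) = -9x^2 + 4x + 7
f''(x) = -18x + 4
f''(-2) = -18 * (-2) + 4
= 36 + 4
= 40
Since f''(-2) > 0, the function is concave up (1)

1


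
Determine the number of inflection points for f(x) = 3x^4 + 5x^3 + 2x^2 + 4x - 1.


Inflection points occur where f''(x) = 0 and concavity changes.
f(x) = 3x^4 + 5x^3 + 2x^2 + 4x - 1
f'(x) = 12x^3 + 15x^2 + 4x + 4
f''(x) = 36x^2 + 30x + 4
This is a quadratic in x. Use the discriminant to count real roots.
Discriminant = (30)^2 - 4 * 36 * 4
= 900 - 576
= 324
Since discriminant > 0, f''(x) = 0 has 2 distinct real solutions.
A quadratic with two distinct real roots changes sign at each root, so concavity changes at both.
Number of inflection points: 2

2


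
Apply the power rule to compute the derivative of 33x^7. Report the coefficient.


We apply the power rule: d/dx [ax^n] = a*n * x^(n-1)
d/dx [33x^7]
= 33 * 7 * x^(7-1)
= 231x^6
The coefficient is 231

231


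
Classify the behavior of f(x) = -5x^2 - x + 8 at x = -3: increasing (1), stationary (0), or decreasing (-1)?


Compute f'(x) to determine behavior:
f'(x) = -10x - 1
f'(-3) = -10 * (-3) - 1
= 30 - 1
= 29
Since f'(-3) > 0, the function is increasing (1)

1


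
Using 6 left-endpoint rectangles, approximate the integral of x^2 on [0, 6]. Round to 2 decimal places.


Left Riemann sum uses left endpoints of each subinterval.
Interval: [0, 6], n = 6
dx = (6 - 0) / 6 = 1
Left endpoints: [0, 1, 2, 3, 4, 5]
f values: [0, 1, 4, 9, 16, 25]
Sum = dx * (sum of f values)
= 1 * 55
= 55 = 55.00

55.00


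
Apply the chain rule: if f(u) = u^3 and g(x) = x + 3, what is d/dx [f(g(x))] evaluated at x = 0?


Using the chain rule: (f(g(x)))' = f'(g(x)) * g'(x)
First, find g(0):
g(0) = 1 * 0 + 3 = 3
Next, f'(u) = 3u^2
And g'(x) = 1
So f'(g(0)) * g'(0)
= 3 * 3^2 * 1
= 3 * 9 * 1
= 27

27


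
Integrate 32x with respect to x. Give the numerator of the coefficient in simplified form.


Apply the power rule for integration:
integral of ax^n dx = a/(n+1) * x^(n+1) + C
integral of 32x dx
= 32/2 * x^2 + C
= 16 * x^2 + C
The coefficient in lowest terms is 16 = 16/1, so its numerator is 16

16


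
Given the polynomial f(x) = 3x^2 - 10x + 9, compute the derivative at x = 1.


Differentiate term by term using power and sum rules:
f(x) = 3x^2 - 10x + 9
f'(x) = 6x - 10
Substitute x = 1:
f'(1) = 6 * 1 - 10
= 6 - 10
= -4

-4


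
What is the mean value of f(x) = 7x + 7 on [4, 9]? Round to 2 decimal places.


Average value = 1/(b-a) * integral from a to b of f(x) dx
First compute the integral of 7x + 7:
F(x) = (7/2)x^2 + 7x
F(9) = 7/2 * 81 + 7 * 9 = 693/2
F(4) = 7/2 * 16 + 7 * 4 = 84
Integral = 693/2 - 84 = 525/2
Average = (525/2) / (9 - 4) = (525/2) / 5
= 105/2 = 52.50

52.50


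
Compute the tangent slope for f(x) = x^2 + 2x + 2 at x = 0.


The slope of the tangent line equals f'(x) at the point.
f(x) = x^2 + 2x + 2
f'(x) = 2x + 2
At x = 0:
f'(0) = 2 * 0 + 2
= 0 + 2
= 2

2


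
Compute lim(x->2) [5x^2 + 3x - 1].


Since polynomials are continuous, we use direct substitution.
lim(x->2) of 5x^2 + 3x - 1
= 5 * 2^2 + 3 * 2 - 1
= 20 + 6 - 1
= 25

25


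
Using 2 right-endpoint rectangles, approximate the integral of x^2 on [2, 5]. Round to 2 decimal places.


Right Riemann sum uses right endpoints of each subinterval.
Interval: [2, 5], n = 2
dx = (5 - 2) / 2 = 3/2
Right endpoints: [7/2, 5]
f values: [49/4, 25]
Sum = dx * (sum of f values)
= 3/2 * 149/4
= 447/8 ≈ 55.88

55.88


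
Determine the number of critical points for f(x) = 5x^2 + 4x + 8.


Find where f'(x) = 0:
f'(x) = 10x + 4
Set f'(x) = 0:
10x + 4 = 0
x = -4 / 10 = -2/5
This is a linear equation in x, so there is exactly one solution.
Number of critical points: 1

1


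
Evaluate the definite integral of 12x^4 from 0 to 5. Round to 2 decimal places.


Find the antiderivative of 12x^4:
F(x) = 12/5 * x^5
Apply the Fundamental Theorem of Calculus:
F(5) - F(0)
= 12/5 * 5^5 - 12/5 * 0^5
= 12/5 * (3125 - 0)
= 12/5 * 3125
= 7500 = 7500.00

7500.00


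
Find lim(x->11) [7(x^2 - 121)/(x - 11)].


Direct substitution gives 0/0, so we factor the numerator.
Factor: 7(x^2 - 121) = 7 * (x - 11)(x + 11)
Cancel the common factor (x - 11):
7(x^2 - 121)/(x - 11) = 7 * (x + 11)
Now substitute x = 11:
= 7 * (11 + 11) = 154

154


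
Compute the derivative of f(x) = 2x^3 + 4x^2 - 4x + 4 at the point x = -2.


Differentiate f(x) = 2x^3 + 4x^2 - 4x + 4 term by term:
f'(x) = 6x^2 + 8x - 4
Substitute x = -2:
f'(-2) = 6 * (-2)^2 + 8 * (-2) - 4
= 24 - 16 - 4
= 4

4


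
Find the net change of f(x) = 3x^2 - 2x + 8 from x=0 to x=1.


Net change = f(b) - f(a)
f(x) = 3x^2 - 2x + 8
Compute f(1):
f(1) = 3 * 1^2 - 2 * 1 + 8
= 3 - 2 + 8
= 9
Compute f(0):
f(0) = 3 * 0^2 - 2 * 0 + 8
= 0 + 0 + 8
= 8
Net change = 9 - 8 = 1

1


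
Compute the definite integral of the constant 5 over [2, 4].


The integral of a constant k over [a, b] equals k * (b - a).
integral from 2 to 4 of 5 dx
= 5 * (4 - 2)
= 5 * 2
= 10

10


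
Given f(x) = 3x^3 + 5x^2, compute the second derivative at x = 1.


First derivative:
f'(x) = 9x^2 + 10x
Second derivative:
f''(x) = 18x + 10
Substitute x = 1:
f''(1) = 18 * 1 + 10
= 18 + 10
= 28

28


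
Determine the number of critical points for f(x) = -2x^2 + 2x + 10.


Find where f'(x) = 0:
f'(x) = -4x + 2
Set f'(x) = 0:
-4x + 2 = 0
x = -2 / (-4) = 1/2
This is a linear equation in x, so there is exactly one solution.
Number of critical points: 1

1


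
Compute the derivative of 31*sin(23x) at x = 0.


Apply the chain rule to differentiate 31*sin(23x):
d/dx [31*sin(23x)]
= 31 * cos(23x) * d/dx(23x)
= 31 * 23 * cos(23x)
= 713 * cos(23x)
Evaluate at x = 0:
= 713 * cos(0)
= 713 * 1
= 713

713


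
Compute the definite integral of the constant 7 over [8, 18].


The integral of a constant k over [a, b] equals k * (b - a).
integral from 8 to 18 of 7 dx
= 7 * (18 - 8)
= 7 * 10
= 70

70


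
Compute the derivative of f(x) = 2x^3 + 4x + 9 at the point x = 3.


Differentiate f(x) = 2x^3 + 4x + 9 term by term:
f'(x) = 6x^2 + 4
Substitute x = 3:
f'(3) = 6 * 3^2 + 0 * 3 + 4
= 54 + 0 + 4
= 58

58


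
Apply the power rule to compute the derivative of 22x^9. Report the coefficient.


We apply the power rule: d/dx [ax^n] = a*n * x^(n-1)
d/dx [22x^9]
= 22 * 9 * x^(9-1)
= 198x^8
The coefficient is 198

198


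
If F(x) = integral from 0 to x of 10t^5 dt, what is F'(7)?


By the Fundamental Theorem of Calculus (Part 1):
If F(x) = integral from 0 to x of f(t) dt, then F'(x) = f(x)
Here f(t) = 10t^5
So F'(x) = 10x^5
Evaluate at x = 7:
F'(7) = 10 * 7^5
= 10 * 16807
= 168070

168070


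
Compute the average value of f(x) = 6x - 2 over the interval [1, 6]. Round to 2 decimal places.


Average value = 1/(b-a) * integral from a to b of f(x) dx
First compute the integral of 6x - 2:
F(x) = 3x^2 - 2x
F(6) = 3 * 36 - 2 * 6 = 96
F(1) = 3 * 1 - 2 * 1 = 1
Integral = 96 - 1 = 95
Average = 95 / (6 - 1) = 95 / 5
= 19 = 19.00

19.00


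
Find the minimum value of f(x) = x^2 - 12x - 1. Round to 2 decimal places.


For a quadratic f(x) = ax^2 + bx + c with a > 0, the minimum is at the vertex.
Vertex x-coordinate: x = -b/(2a)
x = -(-12) / (2 * 1)
x = 12/2 = 6
Substitute back to find the minimum value:
f(6) = 1 * 6^2 - 12 * 6 - 1
= 36 - 72 - 1
= -37 = -37.00

-37.00


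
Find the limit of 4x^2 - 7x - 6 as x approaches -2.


Since polynomials are continuous, we use direct substitution.
lim(x->-2) of 4x^2 - 7x - 6
= 4 * (-2)^2 - 7 * (-2) - 6
= 16 + 14 - 6
= 24

24


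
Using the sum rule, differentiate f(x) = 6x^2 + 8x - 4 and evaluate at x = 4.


Differentiate term by term using power and sum rules:
f(x) = 6x^2 + 8x - 4
f'(x) = 12x + 8
Substitute x = 4:
f'(4) = 12 * 4 + 8
= 48 + 8
= 56

56


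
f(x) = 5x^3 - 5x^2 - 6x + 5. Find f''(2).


First derivative:
f'(x) = 15x^2 - 10x - 6
Second derivative:
f''(x) = 30x - 10
Substitute x = 2:
f''(2) = 30 * 2 - 10
= 60 - 10
= 50

50


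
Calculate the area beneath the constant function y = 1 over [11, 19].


The area under a constant function y = 1 is a rectangle.
Width = 19 - 11 = 8
Height = 1
Area = width * height
= 8 * 1
= 8

8


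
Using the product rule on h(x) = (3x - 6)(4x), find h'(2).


Let u(x) = 3x - 6 and v(x) = 4x
u'(x) = 3
v'(x) = 4
Product rule: h'(x) = u'(x)*v(x) + u(x)*v'(x)
= 3 * (4x) + (3x - 6) * 4
At x = 2:
u(2) = 3 * 2 - 6 = 0
v(2) = 4 * 2 + 0 = 8
h'(2) = 3 * 8 + 0 * 4
= 24 + 0
= 24

24


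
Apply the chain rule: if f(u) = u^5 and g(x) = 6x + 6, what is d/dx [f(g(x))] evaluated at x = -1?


Using the chain rule: (f(g(x)))' = f'(g(x)) * g'(x)
First, find g(-1):
g(-1) = 6 * (-1) + 6 = 0
Next, f'(u) = 5u^4
And g'(x) = 6
So f'(g(-1)) * g'(-1)
= 5 * 0^4 * 6
= 5 * 0 * 6
= 0

0


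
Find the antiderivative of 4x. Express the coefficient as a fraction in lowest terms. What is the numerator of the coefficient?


Apply the power rule for integration:
integral of ax^n dx = a/(n+1) * x^(n+1) + C
integral of 4x dx
= 4/2 * x^2 + C
= 2 * x^2 + C
The coefficient in lowest terms is 2 = 2/1, so its numerator is 2

2


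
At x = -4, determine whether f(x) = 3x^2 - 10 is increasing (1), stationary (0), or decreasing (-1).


Compute f'(x) to determine behavior:
f'(x) = 6x
f'(-4) = 6 * (-4) + 0
= -24 + 0
= -24
Since f'(-4) < 0, the function is decreasing (-1)

-1


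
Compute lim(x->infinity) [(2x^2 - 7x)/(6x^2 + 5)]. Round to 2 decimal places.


For limits at infinity with equal-degree polynomials,
we compare leading coefficients.
Numerator leading term: 2x^2
Denominator leading term: 6x^2
Divide both by x^2:
lim = (2 - 7/x) / (6 + 5/x^2)
As x -> infinity, the 1/x and 1/x^2 terms vanish:
= 2/6 = 1/3 ≈ 0.33

0.33


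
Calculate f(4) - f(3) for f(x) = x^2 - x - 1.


Net change = f(b) - f(a)
f(x) = x^2 - x - 1
Compute f(4):
f(4) = 1 * 4^2 - 1 * 4 - 1
= 16 - 4 - 1
= 11
Compute f(3):
f(3) = 1 * 3^2 - 1 * 3 - 1
= 9 - 3 - 1
= 5
Net change = 11 - 5 = 6

6


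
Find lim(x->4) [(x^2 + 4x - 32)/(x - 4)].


Direct substitution gives 0/0, so we factor the numerator.
Factor: (x^2 + 4x - 32) = (x - 4)(x + 8)
Cancel the common factor (x - 4):
(x^2 + 4x - 32)/(x - 4) = (x + 8)
Now substitute x = 4:
= (4) - (-8) = 12

12


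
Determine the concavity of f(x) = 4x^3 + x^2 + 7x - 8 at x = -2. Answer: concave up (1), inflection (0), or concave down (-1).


Concavity is determined by the sign of f''(x).
f(x) = 4x^3 + x^2 + 7x - 8
f'(x) = 12x^2 + 2x + 7
f''(x) = 24x + 2
f''(-2) = 24 * (-2) + 2
= -48 + 2
= -46
Since f''(-2) < 0, the function is concave down (-1)

-1


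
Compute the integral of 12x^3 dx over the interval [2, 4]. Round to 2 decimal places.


Find the antiderivative of 12x^3:
F(x) = 12/4 * x^4
Apply the Fundamental Theorem of Calculus:
F(4) - F(2)
= 12/4 * 4^4 - 12/4 * 2^4
= 12/4 * (256 - 16)
= 12/4 * 240
= 720 = 720.00

720.00


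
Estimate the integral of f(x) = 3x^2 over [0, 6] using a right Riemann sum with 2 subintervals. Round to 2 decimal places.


Right Riemann sum uses right endpoints of each subinterval.
Interval: [0, 6], n = 2
dx = (6 - 0) / 2 = 3
Right endpoints: [3, 6]
f values: [27, 108]
Sum = dx * (sum of f values)
= 3 * 135
= 405 = 405.00

405.00


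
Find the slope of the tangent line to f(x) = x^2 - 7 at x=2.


The slope of the tangent line equals f'(x) at the point.
f(x) = x^2 - 7
f'(x) = 2x
At x = 2:
f'(2) = 2 * 2 + 0
= 4 + 0
= 4

4


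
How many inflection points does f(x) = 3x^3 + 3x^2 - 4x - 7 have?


Inflection points occur where f''(x) = 0 and concavity changes.
f(x) = 3x^3 + 3x^2 - 4x - 7
f'(x) = 9x^2 + 6x - 4
f''(x) = 18x + 6
Set f''(x) = 0:
18x + 6 = 0
x = -6 / 18 = -1/3
Since f''(x) is linear (degree 1), it changes sign at this point.
Therefore there is exactly 1 inflection point.

1


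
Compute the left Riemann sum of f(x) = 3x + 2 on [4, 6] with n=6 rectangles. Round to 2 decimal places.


Left Riemann sum uses left endpoints of each subinterval.
Interval: [4, 6], n = 6
dx = (6 - 4) / 6 = 1/3
Left endpoints: [4, 13/3, 14/3, 5, 16/3, 17/3]
f values: [14, 15, 16, 17, 18, 19]
Sum = dx * (sum of f values)
= 1/3 * 99
= 33 = 33.00

33.00


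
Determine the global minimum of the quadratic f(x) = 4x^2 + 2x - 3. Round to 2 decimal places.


For a quadratic f(x) = ax^2 + bx + c with a > 0, the minimum is at the vertex.
Vertex x-coordinate: x = -b/(2a)
x = -(2) / (2 * 4)
x = -2/8 = -1/4
Substitute back to find the minimum value:
f(-1/4) = 4 * (-1/4)^2 + 2 * (-1/4) - 3
= 1/4 - 1/2 - 3
= -13/4 = -3.25

-3.25


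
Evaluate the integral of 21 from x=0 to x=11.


The integral of a constant k over [a, b] equals k * (b - a).
integral from 0 to 11 of 21 dx
= 21 * (11 - 0)
= 21 * 11
= 231

231


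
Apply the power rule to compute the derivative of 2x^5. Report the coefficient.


We apply the power rule: d/dx [ax^n] = a*n * x^(n-1)
d/dx [2x^5]
= 2 * 5 * x^(5-1)
= 10x^4
The coefficient is 10

10


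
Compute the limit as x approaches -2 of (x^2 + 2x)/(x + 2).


Direct substitution gives 0/0, so we factor the numerator.
Factor: (x^2 + 2x) = (x + 2)(x)
Cancel the common factor (x + 2):
(x^2 + 2x)/(x + 2) = (x)
Now substitute x = -2:
= (-2) - (0) = -2

-2


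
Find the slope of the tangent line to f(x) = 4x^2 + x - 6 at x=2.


The slope of the tangent line equals f'(x) at the point.
f(x) = 4x^2 + x - 6
f'(x) = 8x + 1
At x = 2:
f'(2) = 8 * 2 + 1
= 16 + 1
= 17

17


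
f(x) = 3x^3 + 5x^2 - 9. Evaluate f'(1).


Differentiate f(x) = 3x^3 + 5x^2 - 9 term by term:
f'(x) = 9x^2 + 10x
Substitute x = 1:
f'(1) = 9 * 1^2 + 10 * 1 + 0
= 9 + 10 + 0
= 19

19


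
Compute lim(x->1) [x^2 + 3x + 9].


Since polynomials are continuous, we use direct substitution.
lim(x->1) of x^2 + 3x + 9
= 1 * 1^2 + 3 * 1 + 9
= 1 + 3 + 9
= 13

13


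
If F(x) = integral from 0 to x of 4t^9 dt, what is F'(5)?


By the Fundamental Theorem of Calculus (Part 1):
If F(x) = integral from 0 to x of f(t) dt, then F'(x) = f(x)
Here f(t) = 4t^9
So F'(x) = 4x^9
Evaluate at x = 5:
F'(5) = 4 * 5^9
= 4 * 1953125
= 7812500

7812500


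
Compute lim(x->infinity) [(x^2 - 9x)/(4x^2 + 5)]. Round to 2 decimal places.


For limits at infinity with equal-degree polynomials,
we compare leading coefficients.
Numerator leading term: x^2
Denominator leading term: 4x^2
Divide both by x^2:
lim = (1 - 9/x) / (4 + 5/x^2)
As x -> infinity, the 1/x and 1/x^2 terms vanish:
= 1/4 = 0.25

0.25


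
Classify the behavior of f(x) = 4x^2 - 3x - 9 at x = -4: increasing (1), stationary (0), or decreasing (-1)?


Compute f'(x) to determine behavior:
f'(x) = 8x - 3
f'(-4) = 8 * (-4) - 3
= -32 - 3
= -35
Since f'(-4) < 0, the function is decreasing (-1)

-1


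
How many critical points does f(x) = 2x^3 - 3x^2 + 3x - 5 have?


Find where f'(x) = 0:
f(x) = 2x^3 - 3x^2 + 3x - 5
f'(x) = 6x^2 - 6x + 3
This is a quadratic in x. Use the discriminant to count real roots.
Discriminant = (-6)^2 - 4 * 6 * 3
= 36 - 72
= -36
Since discriminant < 0, f'(x) = 0 has no real solutions.
Number of critical points: 0

0


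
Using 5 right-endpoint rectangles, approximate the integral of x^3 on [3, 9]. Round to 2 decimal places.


Right Riemann sum uses right endpoints of each subinterval.
Interval: [3, 9], n = 5
dx = (9 - 3) / 5 = 6/5
Right endpoints: [21/5, 27/5, 33/5, 39/5, 9]
f values: [9261/125, 19683/125, 35937/125, 59319/125, 729]
Sum = dx * (sum of f values)
= 6/5 * 8613/5
= 51678/25 = 2067.12

2067.12


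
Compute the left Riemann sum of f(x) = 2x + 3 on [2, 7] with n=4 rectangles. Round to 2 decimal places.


Left Riemann sum uses left endpoints of each subinterval.
Interval: [2, 7], n = 4
dx = (7 - 2) / 4 = 5/4
Left endpoints: [2, 13/4, 9/2, 23/4]
f values: [7, 19/2, 12, 29/2]
Sum = dx * (sum of f values)
= 5/4 * 43
= 215/4 = 53.75

53.75


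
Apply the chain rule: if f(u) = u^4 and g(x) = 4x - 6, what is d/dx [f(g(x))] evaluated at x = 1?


Using the chain rule: (f(g(x)))' = f'(g(x)) * g'(x)
First, find g(1):
g(1) = 4 * 1 - 6 = -2
Next, f'(u) = 4u^3
And g'(x) = 4
So f'(g(1)) * g'(1)
= 4 * (-2)^3 * 4
= 4 * (-8) * 4
= -128

-128


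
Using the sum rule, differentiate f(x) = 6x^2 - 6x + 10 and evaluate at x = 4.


Differentiate term by term using power and sum rules:
f(x) = 6x^2 - 6x + 10
f'(x) = 12x - 6
Substitute x = 4:
f'(4) = 12 * 4 - 6
= 48 - 6
= 42

42


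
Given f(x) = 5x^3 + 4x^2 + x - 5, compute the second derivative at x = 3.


First derivative:
f'(x) = 15x^2 + 8x + 1
Second derivative:
f''(x) = 30x + 8
Substitute x = 3:
f''(3) = 30 * 3 + 8
= 90 + 8
= 98

98


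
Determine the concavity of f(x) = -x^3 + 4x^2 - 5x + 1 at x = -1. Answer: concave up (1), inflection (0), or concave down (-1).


Concavity is determined by the sign of f''(x).
f(x) = -x^3 + 4x^2 - 5x + 1
f'(x) = -3x^2 + 8x - 5
f''(x) = -6x + 8
f''(-1) = -6 * (-1) + 8
= 6 + 8
= 14
Since f''(-1) > 0, the function is concave up (1)

1


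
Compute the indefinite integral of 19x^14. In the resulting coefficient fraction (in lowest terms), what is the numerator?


Apply the power rule for integration:
integral of ax^n dx = a/(n+1) * x^(n+1) + C
integral of 19x^14 dx
= 19/15 * x^15 + C
The coefficient in lowest terms is 19/15, and its numerator is 19

19


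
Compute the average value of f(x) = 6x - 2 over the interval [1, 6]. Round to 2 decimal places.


Average value = 1/(b-a) * integral from a to b of f(x) dx
First compute the integral of 6x - 2:
F(x) = 3x^2 - 2x
F(6) = 3 * 36 - 2 * 6 = 96
F(1) = 3 * 1 - 2 * 1 = 1
Integral = 96 - 1 = 95
Average = 95 / (6 - 1) = 95 / 5
= 19 = 19.00

19.00


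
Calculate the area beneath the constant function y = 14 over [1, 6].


The area under a constant function y = 14 is a rectangle.
Width = 6 - 1 = 5
Height = 14
Area = width * height
= 5 * 14
= 70

70


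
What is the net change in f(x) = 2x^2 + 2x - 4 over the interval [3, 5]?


Net change = f(b) - f(a)
f(x) = 2x^2 + 2x - 4
Compute f(5):
f(5) = 2 * 5^2 + 2 * 5 - 4
= 50 + 10 - 4
= 56
Compute f(3):
f(3) = 2 * 3^2 + 2 * 3 - 4
= 18 + 6 - 4
= 20
Net change = 56 - 20 = 36

36


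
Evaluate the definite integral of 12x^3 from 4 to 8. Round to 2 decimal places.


Find the antiderivative of 12x^3:
F(x) = 12/4 * x^4
Apply the Fundamental Theorem of Calculus:
F(8) - F(4)
= 12/4 * 8^4 - 12/4 * 4^4
= 12/4 * (4096 - 256)
= 12/4 * 3840
= 11520 = 11520.00

11520.00


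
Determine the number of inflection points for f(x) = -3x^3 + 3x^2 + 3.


Inflection points occur where f''(x) = 0 and concavity changes.
f(x) = -3x^3 + 3x^2 + 3
f'(x) = -9x^2 + 6x
f''(x) = -18x + 6
Set f''(x) = 0:
-18x + 6 = 0
x = -6 / (-18) = 1/3
Since f''(x) is linear (degree 1), it changes sign at this point.
Therefore there is exactly 1 inflection point.

1
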